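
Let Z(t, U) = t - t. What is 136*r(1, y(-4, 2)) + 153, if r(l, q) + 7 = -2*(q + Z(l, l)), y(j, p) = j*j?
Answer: -5151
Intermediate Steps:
y(j, p) = j**2
Z(t, U) = 0
r(l, q) = -7 - 2*q (r(l, q) = -7 - 2*(q + 0) = -7 - 2*q)
136*r(1, y(-4, 2)) + 153 = 136*(-7 - 2*(-4)**2) + 153 = 136*(-7 - 2*16) + 153 = 136*(-7 - 32) + 153 = 136*(-39) + 153 = -5304 + 153 = -5151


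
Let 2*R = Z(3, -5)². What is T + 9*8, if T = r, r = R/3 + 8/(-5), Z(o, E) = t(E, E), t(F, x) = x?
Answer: 2237/30 ≈ 74.567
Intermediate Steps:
Z(o, E) = E
R = 25/2 (R = (½)*(-5)² = (½)*25 = 25/2 ≈ 12.500)
r = 77/30 (r = (25/2)/3 + 8/(-5) = (25/2)*(⅓) + 8*(-⅕) = 25/6 - 8/5 = 77/30 ≈ 2.5667)
T = 77/30 ≈ 2.5667
T + 9*8 = 77/30 + 9*8 = 77/30 + 72 = 2237/30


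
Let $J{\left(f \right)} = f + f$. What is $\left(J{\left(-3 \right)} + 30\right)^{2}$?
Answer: $576$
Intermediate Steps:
$J{\left(f \right)} = 2 f$
$\left(J{\left(-3 \right)} + 30\right)^{2} = \left(2 \left(-3\right) + 30\right)^{2} = \left(-6 + 30\right)^{2} = 24^{2} = 576$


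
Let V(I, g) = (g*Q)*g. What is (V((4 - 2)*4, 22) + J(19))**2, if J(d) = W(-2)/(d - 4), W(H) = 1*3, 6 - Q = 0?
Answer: 210859441/25 ≈ 8.4344e+6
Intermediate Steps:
Q = 6 (Q = 6 - 1*0 = 6 + 0 = 6)
W(H) = 3
V(I, g) = 6*g**2 (V(I, g) = (g*6)*g = (6*g)*g = 6*g**2)
J(d) = 3/(-4 + d) (J(d) = 3/(d - 4) = 3/(-4 + d))
(V((4 - 2)*4, 22) + J(19))**2 = (6*22**2 + 3/(-4 + 19))**2 = (6*484 + 3/15)**2 = (2904 + 3*(1/15))**2 = (2904 + 1/5)**2 = (14521/5)**2 = 210859441/25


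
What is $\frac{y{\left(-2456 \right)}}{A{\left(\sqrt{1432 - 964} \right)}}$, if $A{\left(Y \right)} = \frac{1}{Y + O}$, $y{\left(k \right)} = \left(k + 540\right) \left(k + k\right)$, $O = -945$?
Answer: $-8893765440 + 56468352 \sqrt{13} \approx -8.6902 \cdot 10^{9}$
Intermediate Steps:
$y{\left(k \right)} = 2 k \left(540 + k\right)$ ($y{\left(k \right)} = \left(540 + k\right) 2 k = 2 k \left(540 + k\right)$)
$A{\left(Y \right)} = \frac{1}{-945 + Y}$ ($A{\left(Y \right)} = \frac{1}{Y - 945} = \frac{1}{-945 + Y}$)
$\frac{y{\left(-2456 \right)}}{A{\left(\sqrt{1432 - 964} \right)}} = \frac{2 \left(-2456\right) \left(540 - 2456\right)}{\frac{1}{-945 + \sqrt{1432 - 964}}} = \frac{2 \left(-2456\right) \left(-1916\right)}{\frac{1}{-945 + \sqrt{468}}} = \frac{9411392}{\frac{1}{-945 + 6 \sqrt{13}}} = 9411392 \left(-945 + 6 \sqrt{13}\right) = -8893765440 + 56468352 \sqrt{13}$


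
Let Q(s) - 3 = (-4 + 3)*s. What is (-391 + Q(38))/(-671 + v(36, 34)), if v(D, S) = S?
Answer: 426/637 ≈ 0.66876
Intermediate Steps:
Q(s) = 3 - s (Q(s) = 3 + (-4 + 3)*s = 3 - s)
(-391 + Q(38))/(-671 + v(36, 34)) = (-391 + (3 - 1*38))/(-671 + 34) = (-391 + (3 - 38))/(-637) = (-391 - 35)*(-1/637) = -426*(-1/637) = 426/637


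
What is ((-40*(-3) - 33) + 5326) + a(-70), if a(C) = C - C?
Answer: 5413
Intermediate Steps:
a(C) = 0
((-40*(-3) - 33) + 5326) + a(-70) = ((-40*(-3) - 33) + 5326) + 0 = ((120 - 33) + 5326) + 0 = (87 + 5326) + 0 = 5413 + 0 = 5413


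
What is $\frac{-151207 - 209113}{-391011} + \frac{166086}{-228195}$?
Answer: $\frac{1920196606}{9914083905} \approx 0.19368$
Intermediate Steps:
$\frac{-151207 - 209113}{-391011} + \frac{166086}{-228195} = \left(-151207 - 209113\right) \left(- \frac{1}{391011}\right) + 166086 \left(- \frac{1}{228195}\right) = \left(-360320\right) \left(- \frac{1}{391011}\right) - \frac{18454}{25355} = \frac{360320}{391011} - \frac{18454}{25355} = \frac{1920196606}{9914083905}$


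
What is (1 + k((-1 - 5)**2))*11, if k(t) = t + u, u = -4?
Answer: 363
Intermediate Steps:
k(t) = -4 + t (k(t) = t - 4 = -4 + t)
(1 + k((-1 - 5)**2))*11 = (1 + (-4 + (-1 - 5)**2))*11 = (1 + (-4 + (-6)**2))*11 = (1 + (-4 + 36))*11 = (1 + 32)*11 = 33*11 = 363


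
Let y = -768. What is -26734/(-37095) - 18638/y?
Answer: 118651387/4748160 ≈ 24.989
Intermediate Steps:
-26734/(-37095) - 18638/y = -26734/(-37095) - 18638/(-768) = -26734*(-1/37095) - 18638*(-1/768) = 26734/37095 + 9319/384 = 118651387/4748160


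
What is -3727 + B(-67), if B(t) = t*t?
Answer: 762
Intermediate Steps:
B(t) = t²
-3727 + B(-67) = -3727 + (-67)² = -3727 + 4489 = 762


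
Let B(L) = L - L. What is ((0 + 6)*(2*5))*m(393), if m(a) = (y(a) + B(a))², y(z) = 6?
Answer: 2160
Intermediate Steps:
B(L) = 0
m(a) = 36 (m(a) = (6 + 0)² = 6² = 36)
((0 + 6)*(2*5))*m(393) = ((0 + 6)*(2*5))*36 = (6*10)*36 = 60*36 = 2160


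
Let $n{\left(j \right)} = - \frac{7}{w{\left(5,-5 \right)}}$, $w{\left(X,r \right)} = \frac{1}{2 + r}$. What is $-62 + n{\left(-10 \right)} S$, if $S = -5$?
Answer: $-167$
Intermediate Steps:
$n{\left(j \right)} = 21$ ($n{\left(j \right)} = - \frac{7}{\frac{1}{2 - 5}} = - \frac{7}{\frac{1}{-3}} = - \frac{7}{- \frac{1}{3}} = \left(-7\right) \left(-3\right) = 21$)
$-62 + n{\left(-10 \right)} S = -62 + 21 \left(-5\right) = -62 - 105 = -167$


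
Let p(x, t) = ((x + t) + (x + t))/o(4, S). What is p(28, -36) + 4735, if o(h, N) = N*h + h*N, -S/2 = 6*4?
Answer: 113641/24 ≈ 4735.0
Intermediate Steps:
S = -48 (S = -12*4 = -2*24 = -48)
o(h, N) = 2*N*h (o(h, N) = N*h + N*h = 2*N*h)
p(x, t) = -t/192 - x/192 (p(x, t) = ((x + t) + (x + t))/((2*(-48)*4)) = ((t + x) + (t + x))/(-384) = (2*t + 2*x)*(-1/384) = -t/192 - x/192)
p(28, -36) + 4735 = (-1/192*(-36) - 1/192*28) + 4735 = (3/16 - 7/48) + 4735 = 1/24 + 4735 = 113641/24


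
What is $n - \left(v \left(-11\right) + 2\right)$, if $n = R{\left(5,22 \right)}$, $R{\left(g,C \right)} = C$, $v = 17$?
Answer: $207$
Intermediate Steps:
$n = 22$
$n - \left(v \left(-11\right) + 2\right) = 22 - \left(17 \left(-11\right) + 2\right) = 22 - \left(-187 + 2\right) = 22 - -185 = 22 + 185 = 207$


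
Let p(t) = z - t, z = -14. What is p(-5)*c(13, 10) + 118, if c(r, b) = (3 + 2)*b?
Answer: -332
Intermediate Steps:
c(r, b) = 5*b
p(t) = -14 - t
p(-5)*c(13, 10) + 118 = (-14 - 1*(-5))*(5*10) + 118 = (-14 + 5)*50 + 118 = -9*50 + 118 = -450 + 118 = -332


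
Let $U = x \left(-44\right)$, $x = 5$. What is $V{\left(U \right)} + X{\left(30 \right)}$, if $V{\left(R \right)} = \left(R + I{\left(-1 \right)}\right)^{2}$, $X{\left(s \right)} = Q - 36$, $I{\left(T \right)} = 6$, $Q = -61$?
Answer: $45699$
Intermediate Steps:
$X{\left(s \right)} = -97$ ($X{\left(s \right)} = -61 - 36 = -97$)
$U = -220$ ($U = 5 \left(-44\right) = -220$)
$V{\left(R \right)} = \left(6 + R\right)^{2}$ ($V{\left(R \right)} = \left(R + 6\right)^{2} = \left(6 + R\right)^{2}$)
$V{\left(U \right)} + X{\left(30 \right)} = \left(6 - 220\right)^{2} - 97 = \left(-214\right)^{2} - 97 = 45796 - 97 = 45699$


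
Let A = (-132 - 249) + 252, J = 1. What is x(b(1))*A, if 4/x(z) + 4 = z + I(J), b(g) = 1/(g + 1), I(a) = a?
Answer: 1032/5 ≈ 206.40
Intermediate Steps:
A = -129 (A = -381 + 252 = -129)
b(g) = 1/(1 + g)
x(z) = 4/(-3 + z) (x(z) = 4/(-4 + (z + 1)) = 4/(-4 + (1 + z)) = 4/(-3 + z))
x(b(1))*A = (4/(-3 + 1/(1 + 1)))*(-129) = (4/(-3 + 1/2))*(-129) = (4/(-5/2))*(-129) = (4*(-2/5))*(-129) = -8/5*(-129) = 1032/5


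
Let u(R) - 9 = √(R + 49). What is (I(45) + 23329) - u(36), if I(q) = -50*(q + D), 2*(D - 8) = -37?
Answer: 21595 - √85 ≈ 21586.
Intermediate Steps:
D = -21/2 (D = 8 + (½)*(-37) = 8 - 37/2 = -21/2 ≈ -10.500)
I(q) = 525 - 50*q (I(q) = -50*(q - 21/2) = -50*(-21/2 + q) = 525 - 50*q)
u(R) = 9 + √(49 + R) (u(R) = 9 + √(R + 49) = 9 + √(49 + R))
(I(45) + 23329) - u(36) = ((525 - 50*45) + 23329) - (9 + √(49 + 36)) = ((525 - 2250) + 23329) - (9 + √85) = (-1725 + 23329) + (-9 - √85) = 21604 + (-9 - √85) = 21595 - √85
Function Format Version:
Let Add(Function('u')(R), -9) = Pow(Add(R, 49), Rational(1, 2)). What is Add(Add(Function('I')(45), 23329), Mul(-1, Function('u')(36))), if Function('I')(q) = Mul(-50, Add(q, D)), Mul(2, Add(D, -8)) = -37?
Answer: Add(21595, Mul(-1, Pow(85, Rational(1, 2)))) ≈ 21586.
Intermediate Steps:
D = Rational(-21, 2) (D = Add(8, Mul(Rational(1, 2), -37)) = Add(8, Rational(-37, 2)) = Rational(-21, 2) ≈ -10.500)
Function('I')(q) = Add(525, Mul(-50, q)) (Function('I')(q) = Mul(-50, Add(q, Rational(-21, 2))) = Mul(-50, Add(Rational(-21, 2), q)) = Add(525, Mul(-50, q)))
Function('u')(R) = Add(9, Pow(Add(49, R), Rational(1, 2))) (Function('u')(R) = Add(9, Pow(Add(R, 49), Rational(1, 2))) = Add(9, Pow(Add(49, R), Rational(1, 2))))
Add(Add(Function('I')(45), 23329), Mul(-1, Function('u')(36))) = Add(Add(Add(525, Mul(-50, 45)), 23329), Mul(-1, Add(9, Pow(Add(49, 36), Rational(1, 2))))) = Add(Add(Add(525, -2250), 23329), Mul(-1, Add(9, Pow(85, Rational(1, 2))))) = Add(Add(-1725, 23329), Add(-9, Mul(-1, Pow(85, Rational(1, 2))))) = Add(21604, Add(-9, Mul(-1, Pow(85, Rational(1, 2))))) = Add(21595, Mul(-1, Pow(85, Rational(1, 2))))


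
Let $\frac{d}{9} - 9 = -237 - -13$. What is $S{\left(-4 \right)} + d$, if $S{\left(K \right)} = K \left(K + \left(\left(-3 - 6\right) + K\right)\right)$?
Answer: $-1867$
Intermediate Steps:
$S{\left(K \right)} = K \left(-9 + 2 K\right)$ ($S{\left(K \right)} = K \left(K + \left(-9 + K\right)\right) = K \left(-9 + 2 K\right)$)
$d = -1935$ ($d = 81 + 9 \left(-237 - -13\right) = 81 + 9 \left(-237 + 13\right) = 81 + 9 \left(-224\right) = 81 - 2016 = -1935$)
$S{\left(-4 \right)} + d = - 4 \left(-9 + 2 \left(-4\right)\right) - 1935 = - 4 \left(-9 - 8\right) - 1935 = \left(-4\right) \left(-17\right) - 1935 = 68 - 1935 = -1867$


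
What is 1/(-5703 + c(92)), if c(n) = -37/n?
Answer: -92/524713 ≈ -0.00017533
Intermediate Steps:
1/(-5703 + c(92)) = 1/(-5703 - 37/92) = 1/(-524713/92) = -92/524713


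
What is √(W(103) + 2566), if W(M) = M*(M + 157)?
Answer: √29346 ≈ 171.31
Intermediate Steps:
W(M) = M*(157 + M)
√(W(103) + 2566) = √(103*(157 + 103) + 2566) = √(103*260 + 2566) = √(26780 + 2566) = √29346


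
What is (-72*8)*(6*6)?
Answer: -20736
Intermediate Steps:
(-72*8)*(6*6) = -576*36 = -20736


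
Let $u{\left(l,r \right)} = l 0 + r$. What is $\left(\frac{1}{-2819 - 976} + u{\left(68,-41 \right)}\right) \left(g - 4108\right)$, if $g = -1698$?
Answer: $\frac{903390376}{3795} \approx 2.3805 \cdot 10^{5}$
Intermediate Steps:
$u{\left(l,r \right)} = r$ ($u{\left(l,r \right)} = 0 + r = r$)
$\left(\frac{1}{-2819 - 976} + u{\left(68,-41 \right)}\right) \left(g - 4108\right) = \left(\frac{1}{-2819 - 976} - 41\right) \left(-1698 - 4108\right) = \left(\frac{1}{-3795} - 41\right) \left(-5806\right) = \left(- \frac{1}{3795} - 41\right) \left(-5806\right) = \left(- \frac{155596}{3795}\right) \left(-5806\right) = \frac{903390376}{3795}$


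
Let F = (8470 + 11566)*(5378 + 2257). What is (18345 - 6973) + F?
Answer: 152986232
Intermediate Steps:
F = 152974860 (F = 20036*7635 = 152974860)
(18345 - 6973) + F = (18345 - 6973) + 152974860 = 11372 + 152974860 = 152986232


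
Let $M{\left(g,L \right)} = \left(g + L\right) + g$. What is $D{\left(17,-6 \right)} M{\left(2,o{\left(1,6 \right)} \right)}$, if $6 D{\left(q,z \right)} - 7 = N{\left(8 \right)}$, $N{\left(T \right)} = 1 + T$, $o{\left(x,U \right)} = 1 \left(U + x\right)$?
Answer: $\frac{88}{3} \approx 29.333$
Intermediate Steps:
$o{\left(x,U \right)} = U + x$
$D{\left(q,z \right)} = \frac{8}{3}$ ($D{\left(q,z \right)} = \frac{7}{6} + \frac{1 + 8}{6} = \frac{7}{6} + \frac{1}{6} \cdot 9 = \frac{7}{6} + \frac{3}{2} = \frac{8}{3}$)
$M{\left(g,L \right)} = L + 2 g$ ($M{\left(g,L \right)} = \left(L + g\right) + g = L + 2 g$)
$D{\left(17,-6 \right)} M{\left(2,o{\left(1,6 \right)} \right)} = \frac{8 \left(\left(6 + 1\right) + 2 \cdot 2\right)}{3} = \frac{8 \left(7 + 4\right)}{3} = \frac{8}{3} \cdot 11 = \frac{88}{3}$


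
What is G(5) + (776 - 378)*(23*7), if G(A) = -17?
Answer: 64061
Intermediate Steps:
G(5) + (776 - 378)*(23*7) = -17 + (776 - 378)*(23*7) = -17 + 398*161 = -17 + 64078 = 64061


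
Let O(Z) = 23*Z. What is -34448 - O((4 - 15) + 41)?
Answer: -35138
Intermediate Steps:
-34448 - O((4 - 15) + 41) = -34448 - 23*((4 - 15) + 41) = -34448 - 23*(-11 + 41) = -34448 - 23*30 = -34448 - 1*690 = -34448 - 690 = -35138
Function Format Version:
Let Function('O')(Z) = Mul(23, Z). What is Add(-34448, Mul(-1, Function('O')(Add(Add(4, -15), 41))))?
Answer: -35138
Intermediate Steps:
Add(-34448, Mul(-1, Function('O')(Add(Add(4, -15), 41)))) = Add(-34448, Mul(-1, Mul(23, Add(Add(4, -15), 41)))) = Add(-34448, Mul(-1, Mul(23, Add(-11, 41)))) = Add(-34448, Mul(-1, Mul(23, 30))) = Add(-34448, Mul(-1, 690)) = Add(-34448, -690) = -35138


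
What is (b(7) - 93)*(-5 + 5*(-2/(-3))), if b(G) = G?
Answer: 430/3 ≈ 143.33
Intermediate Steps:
(b(7) - 93)*(-5 + 5*(-2/(-3))) = (7 - 93)*(-5 + 5*(-2/(-3))) = -86*(-5 + 5*(-2*(-1/3))) = -86*(-5 + 5*(2/3)) = -86*(-5 + 10/3) = -86*(-5/3) = 430/3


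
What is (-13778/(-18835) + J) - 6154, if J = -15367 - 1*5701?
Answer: -512712592/18835 ≈ -27221.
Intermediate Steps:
J = -21068 (J = -15367 - 5701 = -21068)
(-13778/(-18835) + J) - 6154 = (-13778/(-18835) - 21068) - 6154 = (-13778*(-1/18835) - 21068) - 6154 = (13778/18835 - 21068) - 6154 = -396802002/18835 - 6154 = -512712592/18835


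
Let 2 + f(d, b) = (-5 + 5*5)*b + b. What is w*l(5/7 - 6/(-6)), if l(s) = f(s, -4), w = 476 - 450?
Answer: -2236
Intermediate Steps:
f(d, b) = -2 + 21*b (f(d, b) = -2 + ((-5 + 5*5)*b + b) = -2 + ((-5 + 25)*b + b) = -2 + (20*b + b) = -2 + 21*b)
w = 26
l(s) = -86 (l(s) = -2 + 21*(-4) = -2 - 84 = -86)
w*l(5/7 - 6/(-6)) = 26*(-86) = -2236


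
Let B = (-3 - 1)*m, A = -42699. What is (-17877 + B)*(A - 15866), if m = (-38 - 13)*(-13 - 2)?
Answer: 1226175405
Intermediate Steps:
m = 765 (m = -51*(-15) = 765)
B = -3060 (B = (-3 - 1)*765 = -4*765 = -3060)
(-17877 + B)*(A - 15866) = (-17877 - 3060)*(-42699 - 15866) = -20937*(-58565) = 1226175405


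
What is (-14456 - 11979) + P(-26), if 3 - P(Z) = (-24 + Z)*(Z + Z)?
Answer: -29032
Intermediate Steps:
P(Z) = 3 - 2*Z*(-24 + Z) (P(Z) = 3 - (-24 + Z)*(Z + Z) = 3 - (-24 + Z)*2*Z = 3 - 2*Z*(-24 + Z))
(-14456 - 11979) + P(-26) = (-14456 - 11979) + (3 - 2*(-26)**2 + 48*(-26)) = -26435 + (3 - 2*676 - 1248) = -26435 + (3 - 1352 - 1248) = -26435 - 2597 = -29032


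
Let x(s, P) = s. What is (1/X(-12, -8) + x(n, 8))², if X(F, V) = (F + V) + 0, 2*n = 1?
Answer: 81/400 ≈ 0.20250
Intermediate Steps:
n = ½ (n = (½)*1 = ½ ≈ 0.50000)
X(F, V) = F + V
(1/X(-12, -8) + x(n, 8))² = (1/(-12 - 8) + ½)² = (1/(-20) + ½)² = (-1/20 + ½)² = (9/20)² = 81/400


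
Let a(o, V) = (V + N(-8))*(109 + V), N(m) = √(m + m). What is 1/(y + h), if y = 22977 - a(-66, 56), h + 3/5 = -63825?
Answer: -139135/6970287361 + 5500*I/20910862083 ≈ -1.9961e-5 + 2.6302e-7*I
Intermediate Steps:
h = -319128/5 (h = -⅗ - 63825 = -319128/5 ≈ -63826.)
N(m) = √2*√m (N(m) = √(2*m) = √2*√m)
a(o, V) = (109 + V)*(V + 4*I) (a(o, V) = (V + √2*√(-8))*(109 + V) = (V + √2*(2*I*√2))*(109 + V) = (V + 4*I)*(109 + V) = (109 + V)*(V + 4*I))
y = 13737 - 660*I (y = 22977 - (56² + 436*I + 56*(109 + 4*I)) = 22977 - (3136 + 436*I + (6104 + 224*I)) = 22977 - (9240 + 660*I) = 22977 + (-9240 - 660*I) = 13737 - 660*I ≈ 13737.0 - 660.0*I)
1/(y + h) = 1/((13737 - 660*I) - 319128/5) = 1/(-250443/5 - 660*I) = 25*(-250443/5 + 660*I)/62732586249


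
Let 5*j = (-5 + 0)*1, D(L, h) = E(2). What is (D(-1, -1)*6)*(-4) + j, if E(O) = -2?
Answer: 47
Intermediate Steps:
D(L, h) = -2
j = -1 (j = ((-5 + 0)*1)/5 = (-5*1)/5 = (1/5)*(-5) = -1)
(D(-1, -1)*6)*(-4) + j = -2*6*(-4) - 1 = -12*(-4) - 1 = 48 - 1 = 47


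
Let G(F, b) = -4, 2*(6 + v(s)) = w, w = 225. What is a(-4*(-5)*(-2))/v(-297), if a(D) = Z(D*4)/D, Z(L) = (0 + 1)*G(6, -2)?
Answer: 1/1065 ≈ 0.00093897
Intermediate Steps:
v(s) = 213/2 (v(s) = -6 + (½)*225 = -6 + 225/2 = 213/2)
Z(L) = -4 (Z(L) = (0 + 1)*(-4) = 1*(-4) = -4)
a(D) = -4/D
a(-4*(-5)*(-2))/v(-297) = (-4/(-4*(-5)*(-2)))/(213/2) = -4/(20*(-2))*(2/213) = -4/(-40)*(2/213) = -4*(-1/40)*(2/213) = (⅒)*(2/213) = 1/1065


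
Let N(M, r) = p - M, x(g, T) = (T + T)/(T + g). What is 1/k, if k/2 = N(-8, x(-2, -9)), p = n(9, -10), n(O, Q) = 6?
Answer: 1/28 ≈ 0.035714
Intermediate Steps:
x(g, T) = 2*T/(T + g) (x(g, T) = (2*T)/(T + g) = 2*T/(T + g))
p = 6
N(M, r) = 6 - M
k = 28 (k = 2*(6 - 1*(-8)) = 2*(6 + 8) = 2*14 = 28)
1/k = 1/28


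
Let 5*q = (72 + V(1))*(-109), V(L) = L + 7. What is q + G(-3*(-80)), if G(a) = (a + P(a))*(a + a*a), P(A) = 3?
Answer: 14053376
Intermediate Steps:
V(L) = 7 + L
q = -1744 (q = ((72 + (7 + 1))*(-109))/5 = ((72 + 8)*(-109))/5 = (80*(-109))/5 = (⅕)*(-8720) = -1744)
G(a) = (3 + a)*(a + a²) (G(a) = (a + 3)*(a + a*a) = (3 + a)*(a + a²))
q + G(-3*(-80)) = -1744 + (-3*(-80))*(3 + (-3*(-80))² + 4*(-3*(-80))) = -1744 + 240*(3 + 240² + 4*240) = -1744 + 240*(3 + 57600 + 960) = -1744 + 240*58563 = -1744 + 14055120 = 14053376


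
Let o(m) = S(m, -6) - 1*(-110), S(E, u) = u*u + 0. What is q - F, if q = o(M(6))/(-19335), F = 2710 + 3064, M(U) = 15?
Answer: -111640436/19335 ≈ -5774.0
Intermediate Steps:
F = 5774
S(E, u) = u**2 (S(E, u) = u**2 + 0 = u**2)
o(m) = 146 (o(m) = (-6)**2 - 1*(-110) = 36 + 110 = 146)
q = -146/19335 (q = 146/(-19335) = 146*(-1/19335) = -146/19335 ≈ -0.0075511)
q - F = -146/19335 - 1*5774 = -146/19335 - 5774 = -111640436/19335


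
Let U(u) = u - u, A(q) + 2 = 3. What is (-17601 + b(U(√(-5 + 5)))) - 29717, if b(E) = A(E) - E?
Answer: -47317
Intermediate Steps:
A(q) = 1 (A(q) = -2 + 3 = 1)
U(u) = 0
b(E) = 1 - E
(-17601 + b(U(√(-5 + 5)))) - 29717 = (-17601 + (1 - 1*0)) - 29717 = (-17601 + (1 + 0)) - 29717 = (-17601 + 1) - 29717 = -17600 - 29717 = -47317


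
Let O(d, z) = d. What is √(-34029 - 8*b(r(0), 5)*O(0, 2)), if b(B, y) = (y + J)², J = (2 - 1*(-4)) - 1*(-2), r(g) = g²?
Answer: 3*I*√3781 ≈ 184.47*I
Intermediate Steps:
J = 8 (J = (2 + 4) + 2 = 6 + 2 = 8)
b(B, y) = (8 + y)² (b(B, y) = (y + 8)² = (8 + y)²)
√(-34029 - 8*b(r(0), 5)*O(0, 2)) = √(-34029 - 8*(8 + 5)²*0) = √(-34029 - 8*13²*0) = √(-34029 - 1352*0) = √(-34029 - 8*0) = √(-34029 + 0) = √(-34029) = 3*I*√3781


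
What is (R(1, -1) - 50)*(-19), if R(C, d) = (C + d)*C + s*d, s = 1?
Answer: 969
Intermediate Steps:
R(C, d) = d + C*(C + d) (R(C, d) = (C + d)*C + 1*d = C*(C + d) + d = d + C*(C + d))
(R(1, -1) - 50)*(-19) = ((-1 + 1² + 1*(-1)) - 50)*(-19) = ((-1 + 1 - 1) - 50)*(-19) = (-1 - 50)*(-19) = -51*(-19) = 969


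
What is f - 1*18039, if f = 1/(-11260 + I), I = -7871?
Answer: -345104110/19131 ≈ -18039.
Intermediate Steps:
f = -1/19131 (f = 1/(-11260 - 7871) = 1/(-19131) = -1/19131 ≈ -5.2271e-5)
f - 1*18039 = -1/19131 - 1*18039 = -1/19131 - 18039 = -345104110/19131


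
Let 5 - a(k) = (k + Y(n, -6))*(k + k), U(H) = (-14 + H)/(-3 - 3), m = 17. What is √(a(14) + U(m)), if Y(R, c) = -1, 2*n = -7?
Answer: I*√1438/2 ≈ 18.96*I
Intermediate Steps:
n = -7/2 (n = (½)*(-7) = -7/2 ≈ -3.5000)
U(H) = 7/3 - H/6 (U(H) = (-14 + H)/(-6) = (-14 + H)*(-⅙) = 7/3 - H/6)
a(k) = 5 - 2*k*(-1 + k) (a(k) = 5 - (k - 1)*(k + k) = 5 - (-1 + k)*2*k = 5 - 2*k*(-1 + k))
√(a(14) + U(m)) = √((5 - 2*14² + 2*14) + (7/3 - ⅙*17)) = √((5 - 2*196 + 28) + (7/3 - 17/6)) = √((5 - 392 + 28) - ½) = √(-359 - ½) = √(-719/2) = I*√1438/2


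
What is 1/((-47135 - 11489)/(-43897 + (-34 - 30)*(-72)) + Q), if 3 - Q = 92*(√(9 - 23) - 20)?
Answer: 2847205113539/5434560852735417 + 142013547932*I*√14/5434560852735417 ≈ 0.00052391 + 9.7775e-5*I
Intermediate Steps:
Q = 1843 - 92*I*√14 (Q = 3 - 92*(√(9 - 23) - 20) = 3 - 92*(√(-14) - 20) = 3 - 92*(I*√14 - 20) = 3 - 92*(-20 + I*√14) = 3 - (-1840 + 92*I*√14) = 3 + (1840 - 92*I*√14) = 1843 - 92*I*√14 ≈ 1843.0 - 344.23*I)
1/((-47135 - 11489)/(-43897 + (-34 - 30)*(-72)) + Q) = 1/((-47135 - 11489)/(-43897 + (-34 - 30)*(-72)) + (1843 - 92*I*√14)) = 1/(-58624/(-43897 - 64*(-72)) + (1843 - 92*I*√14)) = 1/(-58624/(-43897 + 4608) + (1843 - 92*I*√14)) = 1/(-58624/(-39289) + (1843 - 92*I*√14)) = 1/(-58624*(-1/39289) + (1843 - 92*I*√14)) = 1/(58624/39289 + (1843 - 92*I*√14)) = 1/(72468251/39289 - 92*I*√14)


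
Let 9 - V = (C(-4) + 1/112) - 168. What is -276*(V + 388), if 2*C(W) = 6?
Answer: -4343067/28 ≈ -1.5511e+5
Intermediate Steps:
C(W) = 3 (C(W) = (½)*6 = 3)
V = 19487/112 (V = 9 - ((3 + 1/112) - 168) = 9 - (337/112 - 168) = 9 - 1*(-18479/112) = 9 + 18479/112 = 19487/112 ≈ 173.99)
-276*(V + 388) = -276*(19487/112 + 388) = -276*62943/112 = -4343067/28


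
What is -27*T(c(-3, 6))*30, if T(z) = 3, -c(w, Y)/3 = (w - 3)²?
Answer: -2430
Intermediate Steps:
c(w, Y) = -3*(-3 + w)² (c(w, Y) = -3*(w - 3)² = -3*(-3 + w)²)
-27*T(c(-3, 6))*30 = -27*3*30 = -81*30 = -2430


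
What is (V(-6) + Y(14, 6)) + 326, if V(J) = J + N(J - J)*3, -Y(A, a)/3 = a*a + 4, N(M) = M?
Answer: 200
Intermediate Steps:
Y(A, a) = -12 - 3*a**2 (Y(A, a) = -3*(a*a + 4) = -3*(a**2 + 4) = -3*(4 + a**2) = -12 - 3*a**2)
V(J) = J (V(J) = J + (J - J)*3 = J + 0*3 = J + 0 = J)
(V(-6) + Y(14, 6)) + 326 = (-6 + (-12 - 3*6**2)) + 326 = (-6 + (-12 - 3*36)) + 326 = (-6 + (-12 - 108)) + 326 = (-6 - 120) + 326 = -126 + 326 = 200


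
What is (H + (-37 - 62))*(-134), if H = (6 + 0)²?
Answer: 8442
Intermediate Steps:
H = 36 (H = 6² = 36)
(H + (-37 - 62))*(-134) = (36 + (-37 - 62))*(-134) = (36 - 99)*(-134) = -63*(-134) = 8442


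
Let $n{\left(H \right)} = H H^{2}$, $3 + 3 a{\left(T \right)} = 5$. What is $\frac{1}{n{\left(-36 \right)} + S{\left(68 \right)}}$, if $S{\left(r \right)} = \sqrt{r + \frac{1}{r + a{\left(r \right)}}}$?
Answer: $- \frac{9611136}{448417147205} - \frac{\sqrt{2886266}}{448417147205} \approx -2.1437 \cdot 10^{-5}$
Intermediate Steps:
$a{\left(T \right)} = \frac{2}{3}$ ($a{\left(T \right)} = -1 + \frac{1}{3} \cdot 5 = -1 + \frac{5}{3} = \frac{2}{3}$)
$n{\left(H \right)} = H^{3}$
$S{\left(r \right)} = \sqrt{r + \frac{1}{\frac{2}{3} + r}}$ ($S{\left(r \right)} = \sqrt{r + \frac{1}{r + \frac{2}{3}}} = \sqrt{r + \frac{1}{\frac{2}{3} + r}}$)
$\frac{1}{n{\left(-36 \right)} + S{\left(68 \right)}} = \frac{1}{\left(-36\right)^{3} + \sqrt{\frac{3 + 68 \left(2 + 3 \cdot 68\right)}{2 + 3 \cdot 68}}} = \frac{1}{-46656 + \sqrt{\frac{3 + 68 \left(2 + 204\right)}{2 + 204}}} = \frac{1}{-46656 + \sqrt{\frac{3 + 68 \cdot 206}{206}}} = \frac{1}{-46656 + \sqrt{\frac{3 + 14008}{206}}} = \frac{1}{-46656 + \sqrt{\frac{1}{206} \cdot 14011}} = \frac{1}{-46656 + \sqrt{\frac{14011}{206}}} = \frac{1}{-46656 + \frac{\sqrt{2886266}}{206}}$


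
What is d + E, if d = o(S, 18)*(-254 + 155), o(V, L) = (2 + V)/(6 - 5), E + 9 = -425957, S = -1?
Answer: -426065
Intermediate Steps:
E = -425966 (E = -9 - 425957 = -425966)
o(V, L) = 2 + V (o(V, L) = (2 + V)/1 = (2 + V)*1 = 2 + V)
d = -99 (d = (2 - 1)*(-254 + 155) = 1*(-99) = -99)
d + E = -99 - 425966 = -426065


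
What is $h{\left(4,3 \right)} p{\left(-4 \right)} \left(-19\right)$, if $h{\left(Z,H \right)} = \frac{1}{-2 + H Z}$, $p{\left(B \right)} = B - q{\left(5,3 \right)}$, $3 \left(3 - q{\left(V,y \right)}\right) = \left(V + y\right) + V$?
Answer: $\frac{76}{15} \approx 5.0667$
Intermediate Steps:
$q{\left(V,y \right)} = 3 - \frac{2 V}{3} - \frac{y}{3}$ ($q{\left(V,y \right)} = 3 - \frac{\left(V + y\right) + V}{3} = 3 - \frac{y + 2 V}{3} = 3 - \left(\frac{y}{3} + \frac{2 V}{3}\right) = 3 - \frac{2 V}{3} - \frac{y}{3}$)
$p{\left(B \right)} = \frac{4}{3} + B$ ($p{\left(B \right)} = B - \left(3 - \frac{10}{3} - 1\right) = B - - \frac{4}{3} = B + \frac{4}{3} = \frac{4}{3} + B$)
$h{\left(4,3 \right)} p{\left(-4 \right)} \left(-19\right) = \frac{\frac{4}{3} - 4}{-2 + 3 \cdot 4} \left(-19\right) = \frac{1}{-2 + 12} \left(- \frac{8}{3}\right) \left(-19\right) = \frac{1}{10} \left(- \frac{8}{3}\right) \left(-19\right) = \left(- \frac{4}{15}\right) \left(-19\right) = \frac{76}{15}$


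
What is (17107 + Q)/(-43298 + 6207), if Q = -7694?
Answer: -9413/37091 ≈ -0.25378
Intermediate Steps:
(17107 + Q)/(-43298 + 6207) = (17107 - 7694)/(-43298 + 6207) = 9413/(-37091) = 9413*(-1/37091) = -9413/37091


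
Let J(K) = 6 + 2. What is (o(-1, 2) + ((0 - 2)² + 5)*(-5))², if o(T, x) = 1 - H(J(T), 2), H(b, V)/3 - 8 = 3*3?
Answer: 9025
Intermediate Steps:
J(K) = 8
H(b, V) = 51 (H(b, V) = 24 + 3*(3*3) = 24 + 3*9 = 24 + 27 = 51)
o(T, x) = -50 (o(T, x) = 1 - 1*51 = 1 - 51 = -50)
(o(-1, 2) + ((0 - 2)² + 5)*(-5))² = (-50 + ((0 - 2)² + 5)*(-5))² = (-50 + ((-2)² + 5)*(-5))² = (-50 + (4 + 5)*(-5))² = (-50 + 9*(-5))² = (-50 - 45)² = (-95)² = 9025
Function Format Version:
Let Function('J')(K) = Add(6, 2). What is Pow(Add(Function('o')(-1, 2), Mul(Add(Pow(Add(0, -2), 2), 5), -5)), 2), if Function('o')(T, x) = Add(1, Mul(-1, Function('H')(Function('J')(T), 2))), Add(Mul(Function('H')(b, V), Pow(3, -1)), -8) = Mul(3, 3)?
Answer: 9025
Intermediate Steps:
Function('J')(K) = 8
Function('H')(b, V) = 51 (Function('H')(b, V) = Add(24, Mul(3, Mul(3, 3))) = Add(24, Mul(3, 9)) = Add(24, 27) = 51)
Function('o')(T, x) = -50 (Function('o')(T, x) = Add(1, Mul(-1, 51)) = Add(1, -51) = -50)
Pow(Add(Function('o')(-1, 2), Mul(Add(Pow(Add(0, -2), 2), 5), -5)), 2) = Pow(Add(-50, Mul(Add(Pow(Add(0, -2), 2), 5), -5)), 2) = Pow(Add(-50, Mul(Add(Pow(-2, 2), 5), -5)), 2) = Pow(Add(-50, Mul(Add(4, 5), -5)), 2) = Pow(Add(-50, Mul(9, -5)), 2) = Pow(Add(-50, -45), 2) = Pow(-95, 2) = 9025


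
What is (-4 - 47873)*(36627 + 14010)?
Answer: -2424347649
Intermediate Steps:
(-4 - 47873)*(36627 + 14010) = -47877*50637 = -2424347649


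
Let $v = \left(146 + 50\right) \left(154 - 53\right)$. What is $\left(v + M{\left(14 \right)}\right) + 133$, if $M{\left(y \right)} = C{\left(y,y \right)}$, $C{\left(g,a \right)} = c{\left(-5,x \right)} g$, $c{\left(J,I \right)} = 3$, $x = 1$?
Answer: $19971$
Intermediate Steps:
$v = 19796$ ($v = 196 \cdot 101 = 19796$)
$C{\left(g,a \right)} = 3 g$
$M{\left(y \right)} = 3 y$
$\left(v + M{\left(14 \right)}\right) + 133 = \left(19796 + 3 \cdot 14\right) + 133 = \left(19796 + 42\right) + 133 = 19838 + 133 = 19971$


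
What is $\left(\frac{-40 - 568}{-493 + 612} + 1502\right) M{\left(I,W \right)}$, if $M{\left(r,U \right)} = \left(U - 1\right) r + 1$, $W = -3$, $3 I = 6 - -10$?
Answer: $- \frac{10865930}{357} \approx -30437.0$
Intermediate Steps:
$I = \frac{16}{3}$ ($I = \frac{6 - -10}{3} = \frac{6 + 10}{3} = \frac{1}{3} \cdot 16 = \frac{16}{3} \approx 5.3333$)
$M{\left(r,U \right)} = 1 + r \left(-1 + U\right)$ ($M{\left(r,U \right)} = \left(-1 + U\right) r + 1 = r \left(-1 + U\right) + 1 = 1 + r \left(-1 + U\right)$)
$\left(\frac{-40 - 568}{-493 + 612} + 1502\right) M{\left(I,W \right)} = \left(\frac{-40 - 568}{-493 + 612} + 1502\right) \left(1 - \frac{16}{3} - 16\right) = \left(- \frac{608}{119} + 1502\right) \left(1 - \frac{16}{3} - 16\right) = \left(\left(-608\right) \frac{1}{119} + 1502\right) \left(- \frac{61}{3}\right) = \left(- \frac{608}{119} + 1502\right) \left(- \frac{61}{3}\right) = \frac{178130}{119} \left(- \frac{61}{3}\right) = - \frac{10865930}{357}$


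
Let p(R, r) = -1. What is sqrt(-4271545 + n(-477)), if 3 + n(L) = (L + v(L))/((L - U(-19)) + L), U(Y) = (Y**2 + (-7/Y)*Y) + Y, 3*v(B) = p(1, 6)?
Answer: 2*I*sqrt(15968848700757)/3867 ≈ 2066.8*I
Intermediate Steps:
v(B) = -1/3 (v(B) = (1/3)*(-1) = -1/3)
U(Y) = -7 + Y + Y**2 (U(Y) = (Y**2 - 7) + Y = (-7 + Y**2) + Y = -7 + Y + Y**2)
n(L) = -3 + (-1/3 + L)/(-335 + 2*L) (n(L) = -3 + (L - 1/3)/((L - (-7 - 19 + (-19)**2)) + L) = -3 + (-1/3 + L)/((L - (-7 - 19 + 361)) + L) = -3 + (-1/3 + L)/((L - 1*335) + L) = -3 + (-1/3 + L)/((L - 335) + L) = -3 + (-1/3 + L)/((-335 + L) + L) = -3 + (-1/3 + L)/(-335 + 2*L))
sqrt(-4271545 + n(-477)) = sqrt(-4271545 + (3014 - 15*(-477))/(3*(-335 + 2*(-477)))) = sqrt(-4271545 + (3014 + 7155)/(3*(-335 - 954))) = sqrt(-4271545 + (1/3)*10169/(-1289)) = sqrt(-4271545 + (1/3)*(-1/1289)*10169) = sqrt(-4271545 - 10169/3867) = sqrt(-16518074684/3867) = 2*I*sqrt(15968848700757)/3867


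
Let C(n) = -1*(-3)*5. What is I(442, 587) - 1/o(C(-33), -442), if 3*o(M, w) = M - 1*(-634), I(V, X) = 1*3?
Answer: 1944/649 ≈ 2.9954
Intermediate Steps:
C(n) = 15 (C(n) = 3*5 = 15)
I(V, X) = 3
o(M, w) = 634/3 + M/3 (o(M, w) = (M - 1*(-634))/3 = (M + 634)/3 = (634 + M)/3 = 634/3 + M/3)
I(442, 587) - 1/o(C(-33), -442) = 3 - 1/(634/3 + (⅓)*15) = 3 - 1/(634/3 + 5) = 3 - 1/649/3 = 3 - 1*3/649 = 3 - 3/649 = 1944/649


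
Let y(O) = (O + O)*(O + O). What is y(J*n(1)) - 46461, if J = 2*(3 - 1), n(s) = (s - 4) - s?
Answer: -45437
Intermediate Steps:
n(s) = -4 (n(s) = (-4 + s) - s = -4)
J = 4 (J = 2*2 = 4)
y(O) = 4*O² (y(O) = (2*O)*(2*O) = 4*O²)
y(J*n(1)) - 46461 = 4*(4*(-4))² - 46461 = 4*(-16)² - 46461 = 4*256 - 46461 = 1024 - 46461 = -45437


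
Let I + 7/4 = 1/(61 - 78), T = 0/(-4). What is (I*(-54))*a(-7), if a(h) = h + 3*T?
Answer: -23247/34 ≈ -683.74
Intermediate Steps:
T = 0 (T = 0*(-1/4) = 0)
I = -123/68 (I = -7/4 + 1/(61 - 78) = -7/4 + 1/(-17) = -7/4 - 1/17 = -123/68 ≈ -1.8088)
a(h) = h (a(h) = h + 3*0 = h + 0 = h)
(I*(-54))*a(-7) = -123/68*(-54)*(-7) = (3321/34)*(-7) = -23247/34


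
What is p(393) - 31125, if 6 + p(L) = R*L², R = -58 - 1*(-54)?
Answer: -648927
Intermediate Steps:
R = -4 (R = -58 + 54 = -4)
p(L) = -6 - 4*L²
p(393) - 31125 = (-6 - 4*393²) - 31125 = (-6 - 4*154449) - 31125 = (-6 - 617796) - 31125 = -617802 - 31125 = -648927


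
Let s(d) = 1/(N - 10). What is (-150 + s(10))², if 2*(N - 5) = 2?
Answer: 361201/16 ≈ 22575.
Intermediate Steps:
N = 6 (N = 5 + (½)*2 = 5 + 1 = 6)
s(d) = -¼ (s(d) = 1/(6 - 10) = 1/(-4) = -¼)
(-150 + s(10))² = (-150 - ¼)² = (-601/4)² = 361201/16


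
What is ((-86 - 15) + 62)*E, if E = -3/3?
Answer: 39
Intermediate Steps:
E = -1 (E = -3*⅓ = -1)
((-86 - 15) + 62)*E = ((-86 - 15) + 62)*(-1) = (-101 + 62)*(-1) = -39*(-1) = 39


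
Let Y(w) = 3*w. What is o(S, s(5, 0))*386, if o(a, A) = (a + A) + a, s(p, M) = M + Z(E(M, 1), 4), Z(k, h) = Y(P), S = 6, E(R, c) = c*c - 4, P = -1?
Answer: 3474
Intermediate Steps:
E(R, c) = -4 + c**2 (E(R, c) = c**2 - 4 = -4 + c**2)
Z(k, h) = -3 (Z(k, h) = 3*(-1) = -3)
s(p, M) = -3 + M (s(p, M) = M - 3 = -3 + M)
o(a, A) = A + 2*a (o(a, A) = (A + a) + a = A + 2*a)
o(S, s(5, 0))*386 = ((-3 + 0) + 2*6)*386 = (-3 + 12)*386 = 9*386 = 3474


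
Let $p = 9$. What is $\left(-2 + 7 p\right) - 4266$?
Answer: $-4205$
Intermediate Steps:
$\left(-2 + 7 p\right) - 4266 = \left(-2 + 7 \cdot 9\right) - 4266 = \left(-2 + 63\right) - 4266 = 61 - 4266 = -4205$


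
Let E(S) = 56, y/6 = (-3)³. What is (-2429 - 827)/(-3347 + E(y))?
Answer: 3256/3291 ≈ 0.98936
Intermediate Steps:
y = -162 (y = 6*(-3)³ = 6*(-27) = -162)
(-2429 - 827)/(-3347 + E(y)) = (-2429 - 827)/(-3347 + 56) = -3256/(-3291) = -3256*(-1/3291) = 3256/3291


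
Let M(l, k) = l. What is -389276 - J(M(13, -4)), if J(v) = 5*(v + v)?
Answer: -389406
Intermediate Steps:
J(v) = 10*v (J(v) = 5*(2*v) = 10*v)
-389276 - J(M(13, -4)) = -389276 - 10*13 = -389276 - 1*130 = -389276 - 130 = -389406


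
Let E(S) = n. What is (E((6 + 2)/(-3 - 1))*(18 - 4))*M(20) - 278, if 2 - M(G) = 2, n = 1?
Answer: -278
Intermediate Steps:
M(G) = 0 (M(G) = 2 - 1*2 = 2 - 2 = 0)
E(S) = 1
(E((6 + 2)/(-3 - 1))*(18 - 4))*M(20) - 278 = (1*(18 - 4))*0 - 278 = (1*14)*0 - 278 = 14*0 - 278 = 0 - 278 = -278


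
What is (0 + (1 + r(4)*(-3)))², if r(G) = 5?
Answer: 196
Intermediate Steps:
(0 + (1 + r(4)*(-3)))² = (0 + (1 + 5*(-3)))² = (0 + (1 - 15))² = (0 - 14)² = (-14)² = 196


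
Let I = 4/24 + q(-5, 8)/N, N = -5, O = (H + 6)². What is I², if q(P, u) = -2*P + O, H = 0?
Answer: 73441/900 ≈ 81.601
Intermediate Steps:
O = 36 (O = (0 + 6)² = 6² = 36)
q(P, u) = 36 - 2*P (q(P, u) = -2*P + 36 = 36 - 2*P)
I = -271/30 (I = 4/24 + (36 - 2*(-5))/(-5) = 4*(1/24) + (36 + 10)*(-⅕) = ⅙ + 46*(-⅕) = ⅙ - 46/5 = -271/30 ≈ -9.0333)
I² = (-271/30)² = 73441/900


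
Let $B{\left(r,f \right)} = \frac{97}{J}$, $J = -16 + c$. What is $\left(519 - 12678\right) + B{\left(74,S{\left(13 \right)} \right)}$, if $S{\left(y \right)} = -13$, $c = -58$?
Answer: $- \frac{899863}{74} \approx -12160.0$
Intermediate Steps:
$J = -74$ ($J = -16 - 58 = -74$)
$B{\left(r,f \right)} = - \frac{97}{74}$ ($B{\left(r,f \right)} = \frac{97}{-74} = 97 \left(- \frac{1}{74}\right) = - \frac{97}{74}$)
$\left(519 - 12678\right) + B{\left(74,S{\left(13 \right)} \right)} = \left(519 - 12678\right) - \frac{97}{74} = -12159 - \frac{97}{74} = - \frac{899863}{74}$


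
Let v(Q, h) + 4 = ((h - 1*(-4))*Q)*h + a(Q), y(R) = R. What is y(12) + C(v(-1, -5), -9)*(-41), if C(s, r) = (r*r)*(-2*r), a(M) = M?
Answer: -59766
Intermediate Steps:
v(Q, h) = -4 + Q + Q*h*(4 + h) (v(Q, h) = -4 + (((h - 1*(-4))*Q)*h + Q) = -4 + (((h + 4)*Q)*h + Q) = -4 + (((4 + h)*Q)*h + Q) = -4 + ((Q*(4 + h))*h + Q) = -4 + (Q*h*(4 + h) + Q) = -4 + (Q + Q*h*(4 + h)) = -4 + Q + Q*h*(4 + h))
C(s, r) = -2*r³ (C(s, r) = r²*(-2*r) = -2*r³)
y(12) + C(v(-1, -5), -9)*(-41) = 12 - 2*(-9)³*(-41) = 12 - 2*(-729)*(-41) = 12 + 1458*(-41) = 12 - 59778 = -59766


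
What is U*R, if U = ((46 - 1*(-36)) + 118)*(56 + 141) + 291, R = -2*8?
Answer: -635056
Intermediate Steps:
R = -16
U = 39691 (U = ((46 + 36) + 118)*197 + 291 = (82 + 118)*197 + 291 = 200*197 + 291 = 39400 + 291 = 39691)
U*R = 39691*(-16) = -635056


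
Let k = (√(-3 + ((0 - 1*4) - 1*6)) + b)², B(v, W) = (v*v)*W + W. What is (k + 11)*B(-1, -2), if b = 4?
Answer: -56 - 32*I*√13 ≈ -56.0 - 115.38*I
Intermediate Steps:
B(v, W) = W + W*v² (B(v, W) = v²*W + W = W*v² + W = W + W*v²)
k = (4 + I*√13)² (k = (√(-3 + ((0 - 1*4) - 1*6)) + 4)² = (√(-3 + ((0 - 4) - 6)) + 4)² = (√(-3 + (-4 - 6)) + 4)² = (√(-3 - 10) + 4)² = (√(-13) + 4)² = (I*√13 + 4)² = (4 + I*√13)² ≈ 3.0 + 28.844*I)
(k + 11)*B(-1, -2) = ((4 + I*√13)² + 11)*(-2*(1 + (-1)²)) = (11 + (4 + I*√13)²)*(-2*(1 + 1)) = (11 + (4 + I*√13)²)*(-2*2) = (11 + (4 + I*√13)²)*(-4) = -44 - 4*(4 + I*√13)²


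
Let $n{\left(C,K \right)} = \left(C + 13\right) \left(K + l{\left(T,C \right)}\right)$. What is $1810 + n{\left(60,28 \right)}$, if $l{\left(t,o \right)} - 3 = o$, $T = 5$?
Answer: $8453$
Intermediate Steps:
$l{\left(t,o \right)} = 3 + o$
$n{\left(C,K \right)} = \left(13 + C\right) \left(3 + C + K\right)$ ($n{\left(C,K \right)} = \left(C + 13\right) \left(K + \left(3 + C\right)\right) = \left(13 + C\right) \left(3 + C + K\right)$)
$1810 + n{\left(60,28 \right)} = 1810 + \left(39 + 60^{2} + 13 \cdot 28 + 16 \cdot 60 + 60 \cdot 28\right) = 1810 + \left(39 + 3600 + 364 + 960 + 1680\right) = 1810 + 6643 = 8453$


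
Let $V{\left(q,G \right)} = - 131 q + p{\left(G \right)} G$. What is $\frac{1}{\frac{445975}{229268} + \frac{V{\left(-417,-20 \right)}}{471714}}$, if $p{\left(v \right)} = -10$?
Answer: $\frac{54074462676}{111471363893} \approx 0.4851$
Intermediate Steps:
$V{\left(q,G \right)} = - 131 q - 10 G$
$\frac{1}{\frac{445975}{229268} + \frac{V{\left(-417,-20 \right)}}{471714}} = \frac{1}{\frac{445975}{229268} + \frac{\left(-131\right) \left(-417\right) - -200}{471714}} = \frac{1}{445975 \cdot \frac{1}{229268} + \left(54627 + 200\right) \frac{1}{471714}} = \frac{1}{\frac{445975}{229268} + 54827 \cdot \frac{1}{471714}} = \frac{1}{\frac{445975}{229268} + \frac{54827}{471714}} = \frac{1}{\frac{111471363893}{54074462676}} = \frac{54074462676}{111471363893}$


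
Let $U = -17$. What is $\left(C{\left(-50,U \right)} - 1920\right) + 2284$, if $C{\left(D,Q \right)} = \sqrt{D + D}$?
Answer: $364 + 10 i \approx 364.0 + 10.0 i$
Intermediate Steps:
$C{\left(D,Q \right)} = \sqrt{2} \sqrt{D}$ ($C{\left(D,Q \right)} = \sqrt{2 D} = \sqrt{2} \sqrt{D}$)
$\left(C{\left(-50,U \right)} - 1920\right) + 2284 = \left(\sqrt{2} \sqrt{-50} - 1920\right) + 2284 = \left(\sqrt{2} \cdot 5 i \sqrt{2} - 1920\right) + 2284 = \left(10 i - 1920\right) + 2284 = \left(-1920 + 10 i\right) + 2284 = 364 + 10 i$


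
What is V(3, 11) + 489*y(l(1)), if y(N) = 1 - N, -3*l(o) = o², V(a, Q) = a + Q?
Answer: 666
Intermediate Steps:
V(a, Q) = Q + a
l(o) = -o²/3
V(3, 11) + 489*y(l(1)) = (11 + 3) + 489*(1 - (-1)*1²/3) = 14 + 489*(1 - (-1)/3) = 14 + 489*(1 - 1*(-⅓)) = 14 + 489*(1 + ⅓) = 14 + 489*(4/3) = 14 + 652 = 666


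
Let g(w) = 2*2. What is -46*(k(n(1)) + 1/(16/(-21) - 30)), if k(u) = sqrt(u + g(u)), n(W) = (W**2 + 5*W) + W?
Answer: 483/323 - 46*sqrt(11) ≈ -151.07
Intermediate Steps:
g(w) = 4
n(W) = W**2 + 6*W
k(u) = sqrt(4 + u) (k(u) = sqrt(u + 4) = sqrt(4 + u))
-46*(k(n(1)) + 1/(16/(-21) - 30)) = -46*(sqrt(4 + 1*(6 + 1)) + 1/(16/(-21) - 30)) = -46*(sqrt(4 + 1*7) + 1/(16*(-1/21) - 30)) = -46*(sqrt(4 + 7) + 1/(-16/21 - 30)) = -46*(sqrt(11) + 1/(-646/21)) = -46*(sqrt(11) - 21/646) = -46*(-21/646 + sqrt(11)) = 483/323 - 46*sqrt(11)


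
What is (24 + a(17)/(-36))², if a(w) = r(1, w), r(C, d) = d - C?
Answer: 44944/81 ≈ 554.86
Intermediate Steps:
a(w) = -1 + w (a(w) = w - 1*1 = w - 1 = -1 + w)
(24 + a(17)/(-36))² = (24 + (-1 + 17)/(-36))² = (24 + 16*(-1/36))² = (24 - 4/9)² = (212/9)² = 44944/81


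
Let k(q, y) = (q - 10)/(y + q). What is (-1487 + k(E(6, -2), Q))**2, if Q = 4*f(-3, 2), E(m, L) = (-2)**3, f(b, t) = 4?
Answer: 35485849/16 ≈ 2.2179e+6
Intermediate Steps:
E(m, L) = -8
Q = 16 (Q = 4*4 = 16)
k(q, y) = (-10 + q)/(q + y)
(-1487 + k(E(6, -2), Q))**2 = (-1487 + (-10 - 8)/(-8 + 16))**2 = (-1487 - 18/8)**2 = (-1487 + (1/8)*(-18))**2 = (-1487 - 9/4)**2 = (-5957/4)**2 = 35485849/16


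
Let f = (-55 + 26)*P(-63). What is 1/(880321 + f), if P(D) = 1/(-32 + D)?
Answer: 95/83630524 ≈ 1.1359e-6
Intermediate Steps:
f = 29/95 (f = (-55 + 26)/(-32 - 63) = -29/(-95) = -29*(-1/95) = 29/95 ≈ 0.30526)
1/(880321 + f) = 1/(880321 + 29/95) = 1/(83630524/95) = 95/83630524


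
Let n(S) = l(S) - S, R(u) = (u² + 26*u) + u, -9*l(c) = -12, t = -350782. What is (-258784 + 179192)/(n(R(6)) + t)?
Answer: 29847/131617 ≈ 0.22677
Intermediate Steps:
l(c) = 4/3 (l(c) = -⅑*(-12) = 4/3)
R(u) = u² + 27*u
n(S) = 4/3 - S
(-258784 + 179192)/(n(R(6)) + t) = (-258784 + 179192)/((4/3 - 6*(27 + 6)) - 350782) = -79592/((4/3 - 6*33) - 350782) = -79592/((4/3 - 1*198) - 350782) = -79592/((4/3 - 198) - 350782) = -79592/(-590/3 - 350782) = -79592/(-1052936/3) = -79592*(-3/1052936) = 29847/131617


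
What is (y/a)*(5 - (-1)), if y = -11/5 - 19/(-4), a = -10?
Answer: -153/100 ≈ -1.5300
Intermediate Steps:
y = 51/20 (y = -11*⅕ - 19*(-¼) = -11/5 + 19/4 = 51/20 ≈ 2.5500)
(y/a)*(5 - (-1)) = ((51/20)/(-10))*(5 - (-1)) = (-⅒*51/20)*(5 - 1*(-1)) = -51*(5 + 1)/200 = -51/200*6 = -153/100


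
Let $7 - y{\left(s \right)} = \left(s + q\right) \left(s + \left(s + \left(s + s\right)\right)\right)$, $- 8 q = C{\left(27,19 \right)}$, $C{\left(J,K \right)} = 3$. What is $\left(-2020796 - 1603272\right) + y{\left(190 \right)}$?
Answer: $-3768176$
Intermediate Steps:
$q = - \frac{3}{8}$ ($q = \left(- \frac{1}{8}\right) 3 = - \frac{3}{8} \approx -0.375$)
$y{\left(s \right)} = 7 - 4 s \left(- \frac{3}{8} + s\right)$ ($y{\left(s \right)} = 7 - \left(s - \frac{3}{8}\right) \left(s + \left(s + \left(s + s\right)\right)\right) = 7 - \left(- \frac{3}{8} + s\right) \left(s + \left(s + 2 s\right)\right) = 7 - \left(- \frac{3}{8} + s\right) \left(s + 3 s\right) = 7 - \left(- \frac{3}{8} + s\right) 4 s = 7 - 4 s \left(- \frac{3}{8} + s\right)$)
$\left(-2020796 - 1603272\right) + y{\left(190 \right)} = \left(-2020796 - 1603272\right) + \left(7 - 4 \cdot 190^{2} + \frac{3}{2} \cdot 190\right) = -3624068 + \left(7 - 144400 + 285\right) = -3624068 - 144108 = -3768176$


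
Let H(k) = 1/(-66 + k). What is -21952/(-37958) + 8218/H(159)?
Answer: 14505167222/18979 ≈ 7.6428e+5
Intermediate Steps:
-21952/(-37958) + 8218/H(159) = -21952/(-37958) + 8218/(1/(-66 + 159)) = -21952*(-1/37958) + 8218/(1/93) = 10976/18979 + 8218/(1/93) = 10976/18979 + 8218*93 = 10976/18979 + 764274 = 14505167222/18979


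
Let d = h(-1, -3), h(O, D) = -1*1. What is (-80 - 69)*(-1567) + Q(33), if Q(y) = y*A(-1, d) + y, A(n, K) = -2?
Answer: 233450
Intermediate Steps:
h(O, D) = -1
d = -1
Q(y) = -y (Q(y) = y*(-2) + y = -2*y + y = -y)
(-80 - 69)*(-1567) + Q(33) = (-80 - 69)*(-1567) - 1*33 = -149*(-1567) - 33 = 233483 - 33 = 233450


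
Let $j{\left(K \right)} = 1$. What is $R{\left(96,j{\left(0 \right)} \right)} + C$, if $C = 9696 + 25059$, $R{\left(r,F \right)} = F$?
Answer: $34756$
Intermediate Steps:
$C = 34755$
$R{\left(96,j{\left(0 \right)} \right)} + C = 1 + 34755 = 34756$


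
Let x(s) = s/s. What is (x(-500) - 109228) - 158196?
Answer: -267423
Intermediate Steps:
x(s) = 1
(x(-500) - 109228) - 158196 = (1 - 109228) - 158196 = -109227 - 158196 = -267423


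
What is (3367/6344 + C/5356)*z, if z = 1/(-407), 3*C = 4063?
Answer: -1536089/797840472 ≈ -0.0019253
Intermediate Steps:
C = 4063/3 (C = (⅓)*4063 = 4063/3 ≈ 1354.3)
z = -1/407 ≈ -0.0024570
(3367/6344 + C/5356)*z = (3367/6344 + (4063/3)/5356)*(-1/407) = (3367*(1/6344) + (4063/3)*(1/5356))*(-1/407) = (259/488 + 4063/16068)*(-1/407) = (1536089/1960296)*(-1/407) = -1536089/797840472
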